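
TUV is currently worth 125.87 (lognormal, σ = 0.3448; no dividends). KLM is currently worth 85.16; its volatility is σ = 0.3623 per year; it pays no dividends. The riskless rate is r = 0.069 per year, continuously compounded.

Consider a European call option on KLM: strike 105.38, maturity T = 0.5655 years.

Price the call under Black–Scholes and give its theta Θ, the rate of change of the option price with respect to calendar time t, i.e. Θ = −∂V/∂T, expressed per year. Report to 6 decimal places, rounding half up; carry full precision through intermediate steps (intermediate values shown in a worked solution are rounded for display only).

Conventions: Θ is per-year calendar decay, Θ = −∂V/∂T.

price = 3.986338
Θ = -8.746057

σ√T = 0.3623·√0.5655 = 0.272449
d₁ = (ln(S/K) + (r+σ²/2)T) / (σ√T) = (ln(85.16/105.38) + (0.069+0.3623²/2)·0.5655) / 0.272449 = (-0.213041 + 0.076134) / 0.272449 = -0.502507
d₂ = d₁ − σ√T = -0.502507 − 0.272449 = -0.774956
e^{−rT} = 0.961732
N(d₁) = 0.307655,  N(d₂) = 0.219183
Call price V = S·N(d₁) − K·e^{−rT}·N(d₂) = 26.199934 − 22.213597 = 3.986338
φ(d₁) = (1/√(2π))·e^{−d₁²/2} = 0.351623
Θ = −S·φ(d₁)·σ/(2√T) − r·K·e^{−rT}·N(d₂) = −7.213319 − 1.532738 = -8.746057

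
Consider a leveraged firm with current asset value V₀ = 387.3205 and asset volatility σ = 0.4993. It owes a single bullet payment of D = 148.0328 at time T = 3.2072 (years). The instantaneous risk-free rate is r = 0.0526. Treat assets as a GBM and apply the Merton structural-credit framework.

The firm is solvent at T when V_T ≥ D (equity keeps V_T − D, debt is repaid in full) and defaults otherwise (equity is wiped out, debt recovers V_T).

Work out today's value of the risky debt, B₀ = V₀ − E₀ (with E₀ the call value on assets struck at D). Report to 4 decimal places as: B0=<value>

B0=116.0290

With assets at 387.3205 and a single debt payment of 148.0328 at 3.2072 years:
d₁ = [ln(V₀/D) + (r + σ²/2)T] / (σ√T)
   = [ln(387.3205/148.0328) + (0.0526 + 0.5·0.4993²)·3.2072] / (0.4993·√3.2072)
   = [0.961819 + 0.568477] / 0.894179 = 1.711397
d₂ = d₁ − σ√T = 1.711397 − 0.894179 = 0.817218
N(d₁) = 0.956496,  N(d₂) = 0.793098,  e^(−rT) = 0.844763
E₀ = V₀·N(d₁) − D·e^(−rT)·N(d₂)
   = 387.3205·0.956496 − 148.0328·0.844763·0.793098 = 271.291501
B₀ = V₀ − E₀ = 387.3205 − 271.291501 = 116.028999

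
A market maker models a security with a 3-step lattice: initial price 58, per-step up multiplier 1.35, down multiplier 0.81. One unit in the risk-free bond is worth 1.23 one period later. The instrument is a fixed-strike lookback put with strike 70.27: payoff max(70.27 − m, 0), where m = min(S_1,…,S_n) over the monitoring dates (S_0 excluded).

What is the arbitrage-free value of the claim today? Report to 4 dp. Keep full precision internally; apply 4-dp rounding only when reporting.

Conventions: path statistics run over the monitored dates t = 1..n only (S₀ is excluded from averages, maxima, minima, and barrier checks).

Under the martingale measure an up-move has probability p* = 0.7778; value the claim as the probability-weighted average of per-path payoffs, discounted 3 periods at R = 1.23.
Enumerate all 2^3 = 8 price paths (U = up ×1.35, D = down ×0.81); each path with k up-moves has probability p*^k·(1−p*)^(3−k).
DDD: m=30.8236, payoff=39.4464, prob=0.010974
UDD: m=51.3726, payoff=18.8974, prob=0.038409
DUD: m=46.9800, payoff=23.2900, prob=0.038409
UUD: m=78.3000, payoff=0.0000, prob=0.134431
DDU: m=38.0538, payoff=32.2162, prob=0.038409
UDU: m=63.4230, payoff=6.8470, prob=0.134431
DUU: m=46.9800, payoff=23.2900, prob=0.134431
UUU: m=78.3000, payoff=0.0000, prob=0.470508
Price = Σ prob·payoff / R^3 = 7.341972 / 1.860867 = 3.9455

price = 3.9455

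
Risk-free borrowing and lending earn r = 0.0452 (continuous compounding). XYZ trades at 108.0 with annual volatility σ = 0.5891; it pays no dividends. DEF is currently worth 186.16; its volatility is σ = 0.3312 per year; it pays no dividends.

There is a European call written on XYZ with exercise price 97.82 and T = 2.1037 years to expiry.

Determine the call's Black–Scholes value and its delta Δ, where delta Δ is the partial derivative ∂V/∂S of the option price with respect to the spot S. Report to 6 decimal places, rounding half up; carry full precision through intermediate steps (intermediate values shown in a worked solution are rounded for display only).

price = 42.883595
Δ = 0.743564

σ√T = 0.5891·√2.1037 = 0.854439
d₁ = (ln(S/K) + (r+σ²/2)T) / (σ√T) = (ln(108.0/97.82) + (0.0452+0.5891²/2)·2.1037) / 0.854439 = (0.099002 + 0.460120) / 0.854439 = 0.654374
d₂ = d₁ − σ√T = 0.654374 − 0.854439 = -0.200065
e^{−rT} = 0.909294
N(d₁) = 0.743564,  N(d₂) = 0.420715
Call price V = S·N(d₁) − K·e^{−rT}·N(d₂) = 80.304960 − 37.421365 = 42.883595
Δ = N(d₁) = 0.743564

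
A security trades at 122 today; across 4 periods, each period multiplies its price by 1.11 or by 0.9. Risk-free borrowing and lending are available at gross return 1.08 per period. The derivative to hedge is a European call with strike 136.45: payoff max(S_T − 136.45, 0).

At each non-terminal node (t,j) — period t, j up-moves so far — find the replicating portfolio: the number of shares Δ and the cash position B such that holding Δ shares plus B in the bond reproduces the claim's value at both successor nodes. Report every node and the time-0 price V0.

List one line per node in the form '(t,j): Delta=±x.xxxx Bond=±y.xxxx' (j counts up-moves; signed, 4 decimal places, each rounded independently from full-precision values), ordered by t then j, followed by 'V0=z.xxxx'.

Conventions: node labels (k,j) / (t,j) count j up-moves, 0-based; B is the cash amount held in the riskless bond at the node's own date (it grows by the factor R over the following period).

(0,0): Delta=0.8175 Bond=-76.7639
(1,0): Delta=0.3747 Bond=-34.2833
(1,1): Delta=0.8773 Bond=-91.0086
(2,0): Delta=0.0000 Bond=0.0000
(2,1): Delta=0.4253 Bond=-43.1969
(2,2): Delta=0.9384 Bond=-107.4714
(3,0): Delta=0.0000 Bond=0.0000
(3,1): Delta=0.0000 Bond=0.0000
(3,2): Delta=0.4828 Bond=-54.4281
(3,3): Delta=1.0000 Bond=-126.3426
V0=22.9713

Risk-neutral probability p* = (R−d)/(u−d) = (1.08−0.9)/(1.11−0.9) = 0.8571.
Expiry values: V(4,0)=0.0000, V(4,1)=0.0000, V(4,2)=0.0000, V(4,3)=13.7159, V(4,4)=48.7546
(3,0): S=88.9380. Δ = (V_up−V_dn)/(S_up−S_dn) = (0.0000−0.0000)/(98.7212−80.0442) = 0.0000. V = [p*·0.0000 + (1−p*)·0.0000]/1.08 = 0.0000. B = V − Δ·S = 0.0000.
(3,1): S=109.6902. Δ = (V_up−V_dn)/(S_up−S_dn) = (0.0000−0.0000)/(121.7561−98.7212) = 0.0000. V = [p*·0.0000 + (1−p*)·0.0000]/1.08 = 0.0000. B = V − Δ·S = 0.0000.
(3,2): S=135.2846. Δ = (V_up−V_dn)/(S_up−S_dn) = (13.7159−0.0000)/(150.1659−121.7561) = 0.4828. V = [p*·13.7159 + (1−p*)·0.0000]/1.08 = 10.8856. B = V − Δ·S = -54.4281.
(3,3): S=166.8510. Δ = (V_up−V_dn)/(S_up−S_dn) = (48.7546−13.7159)/(185.2046−150.1659) = 1.0000. V = [p*·48.7546 + (1−p*)·13.7159]/1.08 = 40.5084. B = V − Δ·S = -126.3426.
(2,0): S=98.8200. Δ = (V_up−V_dn)/(S_up−S_dn) = (0.0000−0.0000)/(109.6902−88.9380) = 0.0000. V = [p*·0.0000 + (1−p*)·0.0000]/1.08 = 0.0000. B = V − Δ·S = 0.0000.
(2,1): S=121.8780. Δ = (V_up−V_dn)/(S_up−S_dn) = (10.8856−0.0000)/(135.2846−109.6902) = 0.4253. V = [p*·10.8856 + (1−p*)·0.0000]/1.08 = 8.6394. B = V − Δ·S = -43.1969.
(2,2): S=150.3162. Δ = (V_up−V_dn)/(S_up−S_dn) = (40.5084−10.8856)/(166.8510−135.2846) = 0.9384. V = [p*·40.5084 + (1−p*)·10.8856]/1.08 = 33.5894. B = V − Δ·S = -107.4714.
(1,0): S=109.8000. Δ = (V_up−V_dn)/(S_up−S_dn) = (8.6394−0.0000)/(121.8780−98.8200) = 0.3747. V = [p*·8.6394 + (1−p*)·0.0000]/1.08 = 6.8567. B = V − Δ·S = -34.2833.
(1,1): S=135.4200. Δ = (V_up−V_dn)/(S_up−S_dn) = (33.5894−8.6394)/(150.3162−121.8780) = 0.8773. V = [p*·33.5894 + (1−p*)·8.6394]/1.08 = 27.8010. B = V − Δ·S = -91.0086.
(0,0): S=122.0000. Δ = (V_up−V_dn)/(S_up−S_dn) = (27.8010−6.8567)/(135.4200−109.8000) = 0.8175. V = [p*·27.8010 + (1−p*)·6.8567]/1.08 = 22.9713. B = V − Δ·S = -76.7639.
Sanity check at the root: Δ(0,0)·S0 + B(0,0) reproduces V0 = 22.9713.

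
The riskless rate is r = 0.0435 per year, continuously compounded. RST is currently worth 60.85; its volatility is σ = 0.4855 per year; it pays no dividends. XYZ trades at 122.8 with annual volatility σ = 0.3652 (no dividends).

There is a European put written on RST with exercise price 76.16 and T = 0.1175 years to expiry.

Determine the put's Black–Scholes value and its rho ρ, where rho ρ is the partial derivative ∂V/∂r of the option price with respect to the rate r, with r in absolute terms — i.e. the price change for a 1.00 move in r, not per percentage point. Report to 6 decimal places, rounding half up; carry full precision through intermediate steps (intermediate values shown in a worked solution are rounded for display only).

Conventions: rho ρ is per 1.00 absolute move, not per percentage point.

σ√T = 0.4855·√0.1175 = 0.166421
d₁ = (ln(S/K) + (r+σ²/2)T) / (σ√T) = (ln(60.85/76.16) + (0.0435+0.4855²/2)·0.1175) / 0.166421 = (-0.224425 + 0.018959) / 0.166421 = -1.234612
d₂ = d₁ − σ√T = -1.234612 − 0.166421 = -1.401033
e^{−rT} = 0.994902
N(−d₁) = 0.891512,  N(−d₂) = 0.919398
Put price V = K·e^{−rT}·N(−d₂) − S·N(−d₁) = 69.664358 − 54.248535 = 15.415823
ρ = −K·T·e^{−rT}·N(−d₂) = -8.185562

price = 15.415823
ρ = -8.185562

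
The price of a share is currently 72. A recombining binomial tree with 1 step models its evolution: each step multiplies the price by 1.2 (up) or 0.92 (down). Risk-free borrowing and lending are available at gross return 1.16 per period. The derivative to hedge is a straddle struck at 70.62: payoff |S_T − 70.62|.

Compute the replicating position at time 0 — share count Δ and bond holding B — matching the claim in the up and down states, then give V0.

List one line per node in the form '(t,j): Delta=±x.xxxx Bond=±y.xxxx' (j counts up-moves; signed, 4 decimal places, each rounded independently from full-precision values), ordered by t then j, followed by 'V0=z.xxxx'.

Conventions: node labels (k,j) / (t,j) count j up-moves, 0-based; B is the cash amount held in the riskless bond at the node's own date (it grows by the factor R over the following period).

No-arbitrage ⇒ martingale measure with p* = (R−d)/(u−d) = 0.8571.
Payoffs at expiry: V(1,0)=4.3800, V(1,1)=15.7800
  t=0,j=0: stock 72.0000 → up 86.4000 (V=15.7800), down 66.2400 (V=4.3800). Price 12.1995; hedge Δ=0.5655, bond B=-28.5148.
Verification: the root portfolio costs Δ(0,0)·S0 + B(0,0) = 12.1995, matching V0.

(0,0): Delta=0.5655 Bond=-28.5148
V0=12.1995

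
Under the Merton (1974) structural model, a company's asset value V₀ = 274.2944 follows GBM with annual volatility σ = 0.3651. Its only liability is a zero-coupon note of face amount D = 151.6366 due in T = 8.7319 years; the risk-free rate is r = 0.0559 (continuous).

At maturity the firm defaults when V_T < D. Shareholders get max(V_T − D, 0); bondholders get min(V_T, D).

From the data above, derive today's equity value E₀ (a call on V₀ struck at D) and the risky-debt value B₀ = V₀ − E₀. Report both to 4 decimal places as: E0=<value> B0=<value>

E0=194.2782 B0=80.0162

Work the structural quantities from V₀ = 274.2944 against face 151.6366:
d₁ = [ln(V₀/D) + (r + σ²/2)T] / (σ√T)
   = [ln(274.2944/151.6366) + (0.0559 + 0.5·0.3651²)·8.7319] / (0.3651·√8.7319)
   = [0.592715 + 1.070086] / 1.078863 = 1.541253
d₂ = d₁ − σ√T = 1.541253 − 1.078863 = 0.462390
N(d₁) = 0.938372,  N(d₂) = 0.678099,  e^(−rT) = 0.613783
E₀ = V₀·N(d₁) − D·e^(−rT)·N(d₂)
   = 274.2944·0.938372 − 151.6366·0.613783·0.678099 = 194.278221
B₀ = V₀ − E₀ = 274.2944 − 194.278221 = 80.016179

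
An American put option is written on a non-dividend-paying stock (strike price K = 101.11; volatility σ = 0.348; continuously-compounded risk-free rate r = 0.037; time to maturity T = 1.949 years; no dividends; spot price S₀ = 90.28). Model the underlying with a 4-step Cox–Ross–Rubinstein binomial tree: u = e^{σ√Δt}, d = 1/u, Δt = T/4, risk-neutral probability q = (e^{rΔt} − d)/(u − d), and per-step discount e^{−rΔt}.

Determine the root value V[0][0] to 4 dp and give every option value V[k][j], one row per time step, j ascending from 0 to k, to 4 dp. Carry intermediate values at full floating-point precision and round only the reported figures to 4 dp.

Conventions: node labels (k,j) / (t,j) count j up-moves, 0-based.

Δt=0.48725  u=1.27496  d=0.78434  q=0.47665  discount=0.98213
step 4 (expiry): payoffs max(K−S,0) = 66.9432 45.5710 10.8300 0.0000 0.0000
k=3: (k=3,j=0): S=43.5613, K−S=57.5487, hold=55.7422 ⇒ V=57.5487 exercise | (k=3,j=1): S=70.8100, K−S=30.3000, hold=28.4935 ⇒ V=30.3000 exercise | (k=3,j=2): S=115.1035, K−S=0.0000, hold=5.5666 ⇒ V=5.5666 continue | (k=3,j=3): S=187.1036, K−S=0.0000, hold=0.0000 ⇒ V=0.0000 continue
k=2: (k=2,j=0): S=55.5390, K−S=45.5710, hold=43.7645 ⇒ V=45.5710 exercise | (k=2,j=1): S=90.2800, K−S=10.8300, hold=18.1802 ⇒ V=18.1802 continue | (k=2,j=2): S=146.7524, K−S=0.0000, hold=2.8613 ⇒ V=2.8613 continue
k=1: (k=1,j=0): S=70.8100, K−S=30.3000, hold=31.9343 ⇒ V=31.9343 continue | (k=1,j=1): S=115.1035, K−S=0.0000, hold=10.6841 ⇒ V=10.6841 continue
k=0: (k=0,j=0): S=90.2800, K−S=10.8300, hold=21.4159 ⇒ V=21.4159 continue

price = 21.4159
tree:
21.4159
31.9343 10.6841
45.5710 18.1802 2.8613
57.5487 30.3000 5.5666 0.0000
66.9432 45.5710 10.8300 0.0000 0.0000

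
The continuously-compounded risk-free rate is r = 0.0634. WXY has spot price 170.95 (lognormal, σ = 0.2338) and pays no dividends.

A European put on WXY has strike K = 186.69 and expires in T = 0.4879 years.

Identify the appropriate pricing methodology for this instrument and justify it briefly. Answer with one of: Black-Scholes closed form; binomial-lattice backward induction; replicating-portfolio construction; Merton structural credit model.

Key observation: with WXY following a GBM at constant σ and r, the European put struck at 186.69 prices in closed form — nothing here needs a stepwise model or a balance sheet.

framework: Black-Scholes closed form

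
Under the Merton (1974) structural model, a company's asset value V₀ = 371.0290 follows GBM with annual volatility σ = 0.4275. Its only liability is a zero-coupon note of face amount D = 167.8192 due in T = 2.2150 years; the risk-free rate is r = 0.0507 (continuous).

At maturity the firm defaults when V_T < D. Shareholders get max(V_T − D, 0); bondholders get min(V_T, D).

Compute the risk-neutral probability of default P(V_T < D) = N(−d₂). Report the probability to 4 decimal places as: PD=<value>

Apply the equity-as-call identities (strike 167.8192, horizon 2.2150 years):
d₁ = [ln(V₀/D) + (r + σ²/2)T] / (σ√T)
   = [ln(371.0290/167.8192) + (0.0507 + 0.5·0.4275²)·2.2150] / (0.4275·√2.2150)
   = [0.793393 + 0.314703] / 0.636243 = 1.741624
d₂ = d₁ − σ√T = 1.741624 − 0.636243 = 1.105381
risk-neutral PD = N(−d₂) = N(-1.105381) = 0.134497

PD=0.1345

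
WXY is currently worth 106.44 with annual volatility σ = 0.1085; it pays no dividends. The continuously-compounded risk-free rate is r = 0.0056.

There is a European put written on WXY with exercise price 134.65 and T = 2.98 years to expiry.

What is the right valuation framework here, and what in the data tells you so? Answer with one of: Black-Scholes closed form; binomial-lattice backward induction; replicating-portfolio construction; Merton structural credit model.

Key observation: a European-exercise option on WXY struck at 134.65 — a GBM underlying with constant parameters — admits an analytic price: the data contain no early exercise, no discrete tree, no debt structure.

framework: Black-Scholes closed form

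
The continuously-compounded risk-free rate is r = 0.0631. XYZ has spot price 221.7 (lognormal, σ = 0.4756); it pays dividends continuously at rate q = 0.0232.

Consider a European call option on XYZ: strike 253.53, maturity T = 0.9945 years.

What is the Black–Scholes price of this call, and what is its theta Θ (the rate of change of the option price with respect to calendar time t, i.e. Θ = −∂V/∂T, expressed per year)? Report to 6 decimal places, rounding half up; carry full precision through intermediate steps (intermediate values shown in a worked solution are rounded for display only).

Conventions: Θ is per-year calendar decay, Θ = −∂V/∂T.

price = 32.716512
Θ = -22.983010

σ√T = 0.4756·√0.9945 = 0.474290
d₁ = (ln(S/K) + (r−q+σ²/2)T) / (σ√T) = (ln(221.7/253.53) + (0.0631−0.0232+0.4756²/2)·0.9945) / 0.474290 = (-0.134157 + 0.152156) / 0.474290 = 0.037950
d₂ = d₁ − σ√T = 0.037950 − 0.474290 = -0.436341
e^{−rT} = 0.939175
e^{−qT} = 0.977192
N(d₁) = 0.515136,  N(d₂) = 0.331295
Call price V = S·e^{−qT}·N(d₁) − K·e^{−rT}·N(d₂) = 111.600837 − 78.884325 = 32.716512
φ(d₁) = (1/√(2π))·e^{−d₁²/2} = 0.398655
Θ = −S·e^{−qT}·φ(d₁)·σ/(2√T) + q·S·e^{−qT}·N(d₁) − r·K·e^{−rT}·N(d₂) = −20.594548 + 2.589139 − 4.977601 = -22.983010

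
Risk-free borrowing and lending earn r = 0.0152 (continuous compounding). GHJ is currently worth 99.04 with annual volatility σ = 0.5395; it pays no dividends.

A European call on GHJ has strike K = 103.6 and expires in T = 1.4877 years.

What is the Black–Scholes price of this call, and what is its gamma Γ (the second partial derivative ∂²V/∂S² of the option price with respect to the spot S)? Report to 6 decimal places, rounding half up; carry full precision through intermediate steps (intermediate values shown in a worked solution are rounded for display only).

price = 24.720121
Γ = 0.005861

σ√T = 0.5395·√1.4877 = 0.658035
d₁ = (ln(S/K) + (r+σ²/2)T) / (σ√T) = (ln(99.04/103.6) + (0.0152+0.5395²/2)·1.4877) / 0.658035 = (-0.045014 + 0.239118) / 0.658035 = 0.294976
d₂ = d₁ − σ√T = 0.294976 − 0.658035 = -0.363059
e^{−rT} = 0.977641
N(d₁) = 0.615994,  N(d₂) = 0.358280
Call price V = S·N(d₁) − K·e^{−rT}·N(d₂) = 61.008041 − 36.287919 = 24.720121
φ(d₁) = (1/√(2π))·e^{−d₁²/2} = 0.381958
Γ = φ(d₁) / (S·σ·√T) = 0.005861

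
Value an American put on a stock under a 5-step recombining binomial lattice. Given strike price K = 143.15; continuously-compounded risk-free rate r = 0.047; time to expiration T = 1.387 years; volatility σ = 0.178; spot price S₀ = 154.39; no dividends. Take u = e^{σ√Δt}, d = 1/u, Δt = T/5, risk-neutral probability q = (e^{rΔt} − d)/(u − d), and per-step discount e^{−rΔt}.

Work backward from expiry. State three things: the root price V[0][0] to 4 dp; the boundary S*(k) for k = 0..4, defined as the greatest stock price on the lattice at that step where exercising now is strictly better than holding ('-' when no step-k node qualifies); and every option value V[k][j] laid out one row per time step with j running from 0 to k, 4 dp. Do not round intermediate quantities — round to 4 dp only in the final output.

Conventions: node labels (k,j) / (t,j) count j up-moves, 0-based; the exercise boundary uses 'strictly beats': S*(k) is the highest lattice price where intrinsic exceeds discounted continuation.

price = 4.9909
boundary = - - - 116.5395 127.9937
tree:
4.9909
9.0599 1.7337
15.9076 3.5943 0.2311
26.6105 7.4069 0.5163 0.0000
37.0396 15.1563 1.1533 0.0000 0.0000
46.5354 26.6105 2.5764 0.0000 0.0000 0.0000

params: Δt=0.27740 u=1.09829 d=0.91051 q=0.54647 e^(-rΔt)=0.98705
t_5 payoffs: 46.5354 26.6105 2.5764 0.0000 0.0000 0.0000
t_4: node(4,0) S=106.1104 payoff=37.0396 vs cont=35.1853 → 37.0396 [stop]  node(4,1) S=127.9937 payoff=15.1563 vs cont=13.3021 → 15.1563 [stop]  node(4,2) S=154.3900 payoff=0.0000 vs cont=1.1533 → 1.1533 [wait]  node(4,3) S=186.2300 payoff=0.0000 vs cont=0.0000 → 0.0000 [wait]  node(4,4) S=224.6365 payoff=0.0000 vs cont=0.0000 → 0.0000 [wait]  ⇒ S*(4)=127.9937
t_3: node(3,0) S=116.5395 payoff=26.6105 vs cont=24.7562 → 26.6105 [stop]  node(3,1) S=140.5736 payoff=2.5764 vs cont=7.4069 → 7.4069 [wait]  node(3,2) S=169.5643 payoff=0.0000 vs cont=0.5163 → 0.5163 [wait]  node(3,3) S=204.5338 payoff=0.0000 vs cont=0.0000 → 0.0000 [wait]  ⇒ S*(3)=116.5395
t_2: node(2,0) S=127.9937 payoff=15.1563 vs cont=15.9076 → 15.9076 [wait]  node(2,1) S=154.3900 payoff=0.0000 vs cont=3.5943 → 3.5943 [wait]  node(2,2) S=186.2300 payoff=0.0000 vs cont=0.2311 → 0.2311 [wait]  ⇒ S*(2)=-
t_1: node(1,0) S=140.5736 payoff=2.5764 vs cont=9.0599 → 9.0599 [wait]  node(1,1) S=169.5643 payoff=0.0000 vs cont=1.7337 → 1.7337 [wait]  ⇒ S*(1)=-
t_0: node(0,0) S=154.3900 payoff=0.0000 vs cont=4.9909 → 4.9909 [wait]  ⇒ S*(0)=-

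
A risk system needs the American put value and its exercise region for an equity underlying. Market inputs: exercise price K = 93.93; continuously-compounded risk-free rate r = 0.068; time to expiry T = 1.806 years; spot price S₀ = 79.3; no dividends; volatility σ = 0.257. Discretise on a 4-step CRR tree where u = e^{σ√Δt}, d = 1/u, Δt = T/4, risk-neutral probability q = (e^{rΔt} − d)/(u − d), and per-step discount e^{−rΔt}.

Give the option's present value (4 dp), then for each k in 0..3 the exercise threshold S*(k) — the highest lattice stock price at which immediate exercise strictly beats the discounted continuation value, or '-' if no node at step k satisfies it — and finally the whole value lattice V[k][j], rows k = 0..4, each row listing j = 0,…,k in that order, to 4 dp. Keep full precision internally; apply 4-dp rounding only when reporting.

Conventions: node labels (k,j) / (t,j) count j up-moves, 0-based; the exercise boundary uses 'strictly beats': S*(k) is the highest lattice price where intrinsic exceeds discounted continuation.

Δt=0.45150, u=1.18850, d=0.84140, q=0.54676, disc=e^(-rΔt)=0.96976
k=4 terminal: V=max(K-S,0) → 54.1849 37.7892 14.6300 0.0000 0.0000
k=3: j=0 S=47.2369 intr=46.6931 cont=43.8531 V=46.6931[EX]; j=1 S=66.7230 intr=27.2070 cont=24.3669 V=27.2070[EX]; j=2 S=94.2477 intr=0.0000 cont=6.4304 V=6.4304[hold]; j=3 S=133.1268 intr=0.0000 cont=0.0000 V=0.0000[hold]  S*(3)=66.7230
k=2: j=0 S=56.1408 intr=37.7892 cont=34.9492 V=37.7892[EX]; j=1 S=79.3000 intr=14.6300 cont=15.3680 V=15.3680[hold]; j=2 S=112.0129 intr=0.0000 cont=2.8264 V=2.8264[hold]  S*(2)=56.1408
k=1: j=0 S=66.7230 intr=27.2070 cont=24.7583 V=27.2070[EX]; j=1 S=94.2477 intr=0.0000 cont=8.2534 V=8.2534[hold]  S*(1)=66.7230
k=0: j=0 S=79.3000 intr=14.6300 cont=16.3346 V=16.3346[hold]  S*(0)=-

price = 16.3346
boundary = - 66.7230 56.1408 66.7230
tree:
16.3346
27.2070 8.2534
37.7892 15.3680 2.8264
46.6931 27.2070 6.4304 0.0000
54.1849 37.7892 14.6300 0.0000 0.0000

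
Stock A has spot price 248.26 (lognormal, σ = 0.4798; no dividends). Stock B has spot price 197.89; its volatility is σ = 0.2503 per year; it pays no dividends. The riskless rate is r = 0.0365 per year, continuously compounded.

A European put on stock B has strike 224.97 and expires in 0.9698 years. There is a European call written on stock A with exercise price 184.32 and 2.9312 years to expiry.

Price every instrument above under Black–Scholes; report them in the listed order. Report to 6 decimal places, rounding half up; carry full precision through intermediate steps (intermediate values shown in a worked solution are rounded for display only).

price(stock B put K=224.97) = 31.401881
price(stock A call K=184.32) = 114.572112

[stock B put K=224.97]
σ√T = 0.2503·√0.9698 = 0.246491
d₁ = (ln(S/K) + (r+σ²/2)T) / (σ√T) = (ln(197.89/224.97) + (0.0365+0.2503²/2)·0.9698) / 0.246491 = (-0.128256 + 0.065777) / 0.246491 = -0.253473
d₂ = d₁ − σ√T = -0.253473 − 0.246491 = -0.499965
e^{−rT} = 0.965221
N(−d₁) = 0.600049,  N(−d₂) = 0.691450
price = K·e^{−rT}·N(−d₂) − S·N(−d₁) = 150.145529 − 118.743647 = 31.401881
[stock A call K=184.32]
σ√T = 0.4798·√2.9312 = 0.821453
d₁ = (ln(S/K) + (r+σ²/2)T) / (σ√T) = (ln(248.26/184.32) + (0.0365+0.4798²/2)·2.9312) / 0.821453 = (0.297803 + 0.444382) / 0.821453 = 0.903502
d₂ = d₁ − σ√T = 0.903502 − 0.821453 = 0.082049
e^{−rT} = 0.898536
N(d₁) = 0.816870,  N(d₂) = 0.532696
price = S·N(d₁) − K·e^{−rT}·N(d₂) = 202.796209 − 88.224097 = 114.572112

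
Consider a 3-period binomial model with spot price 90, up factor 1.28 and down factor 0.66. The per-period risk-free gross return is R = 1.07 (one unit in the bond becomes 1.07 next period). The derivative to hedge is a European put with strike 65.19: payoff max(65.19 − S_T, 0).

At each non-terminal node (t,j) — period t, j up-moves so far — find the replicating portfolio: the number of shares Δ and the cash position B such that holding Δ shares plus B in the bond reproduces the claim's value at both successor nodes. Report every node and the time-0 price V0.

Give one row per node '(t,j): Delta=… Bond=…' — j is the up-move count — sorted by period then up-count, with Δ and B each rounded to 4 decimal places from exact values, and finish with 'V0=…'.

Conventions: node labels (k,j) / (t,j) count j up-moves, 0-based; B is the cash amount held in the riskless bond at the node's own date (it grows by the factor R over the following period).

Risk-neutral probability p* = (R−d)/(u−d) = (1.07−0.66)/(1.28−0.66) = 0.6613.
At maturity the claim pays: V(3,0)=39.3154, V(3,1)=15.0089, V(3,2)=0.0000, V(3,3)=0.0000
(2,0): S=39.2040. Δ = (V_up−V_dn)/(S_up−S_dn) = (15.0089−39.3154)/(50.1811−25.8746) = -1.0000. V = [p*·15.0089 + (1−p*)·39.3154]/1.07 = 21.7212. B = V − Δ·S = 60.9252.
(2,1): S=76.0320. Δ = (V_up−V_dn)/(S_up−S_dn) = (0.0000−15.0089)/(97.3210−50.1811) = -0.3184. V = [p*·0.0000 + (1−p*)·15.0089]/1.07 = 4.7511. B = V − Δ·S = 28.9589.
(2,2): S=147.4560. Δ = (V_up−V_dn)/(S_up−S_dn) = (0.0000−0.0000)/(188.7437−97.3210) = 0.0000. V = [p*·0.0000 + (1−p*)·0.0000]/1.07 = 0.0000. B = V − Δ·S = 0.0000.
(1,0): S=59.4000. Δ = (V_up−V_dn)/(S_up−S_dn) = (4.7511−21.7212)/(76.0320−39.2040) = -0.4608. V = [p*·4.7511 + (1−p*)·21.7212]/1.07 = 9.8122. B = V − Δ·S = 37.1834.
(1,1): S=115.2000. Δ = (V_up−V_dn)/(S_up−S_dn) = (0.0000−4.7511)/(147.4560−76.0320) = -0.0665. V = [p*·0.0000 + (1−p*)·4.7511]/1.07 = 1.5040. B = V − Δ·S = 9.1670.
(0,0): S=90.0000. Δ = (V_up−V_dn)/(S_up−S_dn) = (1.5040−9.8122)/(115.2000−59.4000) = -0.1489. V = [p*·1.5040 + (1−p*)·9.8122]/1.07 = 4.0355. B = V − Δ·S = 17.4359.
As a check, the time-0 holding Δ(0,0)·S0 + B(0,0) comes to 4.0355 — exactly V0.

(0,0): Delta=-0.1489 Bond=17.4359
(1,0): Delta=-0.4608 Bond=37.1834
(1,1): Delta=-0.0665 Bond=9.1670
(2,0): Delta=-1.0000 Bond=60.9252
(2,1): Delta=-0.3184 Bond=28.9589
(2,2): Delta=0.0000 Bond=0.0000
V0=4.0355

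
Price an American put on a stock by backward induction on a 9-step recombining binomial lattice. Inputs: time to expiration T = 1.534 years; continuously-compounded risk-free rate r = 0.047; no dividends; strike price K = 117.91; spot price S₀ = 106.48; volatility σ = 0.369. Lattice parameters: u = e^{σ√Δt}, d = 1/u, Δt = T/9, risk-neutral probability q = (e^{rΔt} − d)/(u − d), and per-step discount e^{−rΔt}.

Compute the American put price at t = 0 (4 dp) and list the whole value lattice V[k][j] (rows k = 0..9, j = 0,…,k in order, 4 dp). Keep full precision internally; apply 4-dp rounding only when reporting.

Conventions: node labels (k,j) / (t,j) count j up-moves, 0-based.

price = 22.5008
tree:
22.5008
30.3938 14.5996
39.8246 21.0112 8.1209
50.4906 29.3028 12.6678 3.4896
60.0173 39.3962 19.2078 6.0226 0.8925
68.1978 50.4906 28.1180 10.1864 1.7581 0.0000
75.2224 60.0173 39.3962 16.7617 3.4634 0.0000 0.0000
81.2543 68.1978 50.4906 26.5090 6.8227 0.0000 0.0000 0.0000
86.4340 75.2224 60.0173 39.3962 13.4402 0.0000 0.0000 0.0000 0.0000
90.8817 81.2543 68.1978 50.4906 26.4761 0.0000 0.0000 0.0000 0.0000 0.0000

params: Δt=0.17044 u=1.16456 d=0.85870 q=0.48828 e^(-rΔt)=0.99202
t_9 payoffs: 90.8817 81.2543 68.1978 50.4906 26.4761 0.0000 0.0000 0.0000 0.0000 0.0000
k=8: node(8,0) S=31.4760 payoff=86.4340 vs cont=85.4932 → 86.4340 [stop]  node(8,1) S=42.6876 payoff=75.2224 vs cont=74.2816 → 75.2224 [stop]  node(8,2) S=57.8927 payoff=60.0173 vs cont=59.0765 → 60.0173 [stop]  node(8,3) S=78.5138 payoff=39.3962 vs cont=38.4554 → 39.3962 [stop]  node(8,4) S=106.4800 payoff=11.4300 vs cont=13.4402 → 13.4402 [wait]  node(8,5) S=144.4076 payoff=0.0000 vs cont=0.0000 → 0.0000 [wait]  node(8,6) S=195.8448 payoff=0.0000 vs cont=0.0000 → 0.0000 [wait]  node(8,7) S=265.6037 payoff=0.0000 vs cont=0.0000 → 0.0000 [wait]  node(8,8) S=360.2103 payoff=0.0000 vs cont=0.0000 → 0.0000 [wait]
k=7: node(7,0) S=36.6557 payoff=81.2543 vs cont=80.3136 → 81.2543 [stop]  node(7,1) S=49.7122 payoff=68.1978 vs cont=67.2570 → 68.1978 [stop]  node(7,2) S=67.4194 payoff=50.4906 vs cont=49.5498 → 50.4906 [stop]  node(7,3) S=91.4339 payoff=26.4761 vs cont=26.5090 → 26.5090 [wait]  node(7,4) S=124.0021 payoff=0.0000 vs cont=6.8227 → 6.8227 [wait]  node(7,5) S=168.1710 payoff=0.0000 vs cont=0.0000 → 0.0000 [wait]  node(7,6) S=228.0726 payoff=0.0000 vs cont=0.0000 → 0.0000 [wait]  node(7,7) S=309.3108 payoff=0.0000 vs cont=0.0000 → 0.0000 [wait]
k=6: node(6,0) S=42.6876 payoff=75.2224 vs cont=74.2816 → 75.2224 [stop]  node(6,1) S=57.8927 payoff=60.0173 vs cont=59.0765 → 60.0173 [stop]  node(6,2) S=78.5138 payoff=39.3962 vs cont=38.4713 → 39.3962 [stop]  node(6,3) S=106.4800 payoff=11.4300 vs cont=16.7617 → 16.7617 [wait]  node(6,4) S=144.4076 payoff=0.0000 vs cont=3.4634 → 3.4634 [wait]  node(6,5) S=195.8448 payoff=0.0000 vs cont=0.0000 → 0.0000 [wait]  node(6,6) S=265.6037 payoff=0.0000 vs cont=0.0000 → 0.0000 [wait]
k=5: node(5,0) S=49.7122 payoff=68.1978 vs cont=67.2570 → 68.1978 [stop]  node(5,1) S=67.4194 payoff=50.4906 vs cont=49.5498 → 50.4906 [stop]  node(5,2) S=91.4339 payoff=26.4761 vs cont=28.1180 → 28.1180 [wait]  node(5,3) S=124.0021 payoff=0.0000 vs cont=10.1864 → 10.1864 [wait]  node(5,4) S=168.1710 payoff=0.0000 vs cont=1.7581 → 1.7581 [wait]  node(5,5) S=228.0726 payoff=0.0000 vs cont=0.0000 → 0.0000 [wait]
k=4: node(4,0) S=57.8927 payoff=60.0173 vs cont=59.0765 → 60.0173 [stop]  node(4,1) S=78.5138 payoff=39.3962 vs cont=39.2507 → 39.3962 [stop]  node(4,2) S=106.4800 payoff=11.4300 vs cont=19.2078 → 19.2078 [wait]  node(4,3) S=144.4076 payoff=0.0000 vs cont=6.0226 → 6.0226 [wait]  node(4,4) S=195.8448 payoff=0.0000 vs cont=0.8925 → 0.8925 [wait]
k=3: node(3,0) S=67.4194 payoff=50.4906 vs cont=49.5498 → 50.4906 [stop]  node(3,1) S=91.4339 payoff=26.4761 vs cont=29.3028 → 29.3028 [wait]  node(3,2) S=124.0021 payoff=0.0000 vs cont=12.6678 → 12.6678 [wait]  node(3,3) S=168.1710 payoff=0.0000 vs cont=3.4896 → 3.4896 [wait]
k=2: node(2,0) S=78.5138 payoff=39.3962 vs cont=39.8246 → 39.8246 [wait]  node(2,1) S=106.4800 payoff=11.4300 vs cont=21.0112 → 21.0112 [wait]  node(2,2) S=144.4076 payoff=0.0000 vs cont=8.1209 → 8.1209 [wait]
k=1: node(1,0) S=91.4339 payoff=26.4761 vs cont=30.3938 → 30.3938 [wait]  node(1,1) S=124.0021 payoff=0.0000 vs cont=14.5996 → 14.5996 [wait]
k=0: node(0,0) S=106.4800 payoff=11.4300 vs cont=22.5008 → 22.5008 [wait]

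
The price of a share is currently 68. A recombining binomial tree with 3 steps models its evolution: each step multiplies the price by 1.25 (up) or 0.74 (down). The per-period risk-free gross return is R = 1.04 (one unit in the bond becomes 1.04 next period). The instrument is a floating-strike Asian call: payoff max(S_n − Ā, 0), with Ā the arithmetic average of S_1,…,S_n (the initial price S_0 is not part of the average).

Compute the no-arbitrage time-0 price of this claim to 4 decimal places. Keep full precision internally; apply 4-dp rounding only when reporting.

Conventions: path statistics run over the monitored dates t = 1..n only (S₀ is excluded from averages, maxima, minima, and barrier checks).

Under the martingale measure an up-move has probability p* = 0.5882; value the claim as the probability-weighted average of per-path payoffs, discounted 3 periods at R = 1.04.
Enumerate all 2^3 = 8 price paths (U = up ×1.25, D = down ×0.74); each path with k up-moves has probability p*^k·(1−p*)^(3−k).
DDD: Ā=38.3707, payoff=0.0000, prob=0.069815
UDD: Ā=64.8153, payoff=0.0000, prob=0.099735
DUD: Ā=53.2553, payoff=0.0000, prob=0.099735
UUD: Ā=89.9583, payoff=0.0000, prob=0.142479
DDU: Ā=44.7009, payoff=1.8451, prob=0.099735
UDU: Ā=75.5083, payoff=3.1167, prob=0.142479
DUU: Ā=63.9483, payoff=14.6767, prob=0.142479
UUU: Ā=108.0208, payoff=24.7917, prob=0.203542
Price = Σ prob·payoff / R^3 = 7.765333 / 1.124864 = 6.9034

price = 6.9034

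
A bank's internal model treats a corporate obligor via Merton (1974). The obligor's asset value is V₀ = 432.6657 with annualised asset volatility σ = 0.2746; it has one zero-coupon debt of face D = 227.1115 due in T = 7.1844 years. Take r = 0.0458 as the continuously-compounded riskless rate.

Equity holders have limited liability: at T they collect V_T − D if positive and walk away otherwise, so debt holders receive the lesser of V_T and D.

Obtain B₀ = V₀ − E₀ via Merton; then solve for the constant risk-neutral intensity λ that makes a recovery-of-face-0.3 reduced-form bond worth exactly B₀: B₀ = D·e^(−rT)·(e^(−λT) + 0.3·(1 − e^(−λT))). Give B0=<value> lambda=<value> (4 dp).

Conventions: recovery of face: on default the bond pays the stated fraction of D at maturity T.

B0=155.3326 lambda=0.0102

Work the structural quantities from V₀ = 432.6657 against face 227.1115:
d₁ = [ln(V₀/D) + (r + σ²/2)T] / (σ√T)
   = [ln(432.6657/227.1115) + (0.0458 + 0.5·0.2746²)·7.1844] / (0.2746·√7.1844)
   = [0.644524 + 0.599916] / 0.736030 = 1.690746
d₂ = d₁ − σ√T = 1.690746 − 0.736030 = 0.954715
N(d₁) = 0.954557,  N(d₂) = 0.830139,  e^(−rT) = 0.719610
E₀ = V₀·N(d₁) − D·e^(−rT)·N(d₂)
   = 432.6657·0.954557 − 227.1115·0.719610·0.830139 = 277.333101
B₀ = V₀ − E₀ = 432.6657 − 277.333101 = 155.332599
e^(−λT) = (B₀·e^(rT)/D − 0.3)/(1 − 0.3) = (155.3326·1.389641/227.1115 − 0.3)/0.7 = 0.92920448
λ = −ln(0.92920448)/7.1844 = 0.010220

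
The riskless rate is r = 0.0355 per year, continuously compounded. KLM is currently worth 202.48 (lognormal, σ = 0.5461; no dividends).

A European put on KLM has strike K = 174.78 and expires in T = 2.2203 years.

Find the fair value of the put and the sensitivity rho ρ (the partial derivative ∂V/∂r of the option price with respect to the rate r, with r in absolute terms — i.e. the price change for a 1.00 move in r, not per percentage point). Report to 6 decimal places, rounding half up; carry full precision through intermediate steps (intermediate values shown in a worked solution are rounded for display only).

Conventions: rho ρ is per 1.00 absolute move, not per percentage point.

price = 39.092713
ρ = -197.761590

σ√T = 0.5461·√2.2203 = 0.813726
d₁ = (ln(S/K) + (r+σ²/2)T) / (σ√T) = (ln(202.48/174.78) + (0.0355+0.5461²/2)·2.2203) / 0.813726 = (0.147113 + 0.409895) / 0.813726 = 0.684516
d₂ = d₁ − σ√T = 0.684516 − 0.813726 = -0.129209
e^{−rT} = 0.924206
N(−d₁) = 0.246825,  N(−d₂) = 0.551404
Put price V = K·e^{−rT}·N(−d₂) − S·N(−d₁) = 89.069761 − 49.977047 = 39.092713
ρ = −K·T·e^{−rT}·N(−d₂) = -197.761590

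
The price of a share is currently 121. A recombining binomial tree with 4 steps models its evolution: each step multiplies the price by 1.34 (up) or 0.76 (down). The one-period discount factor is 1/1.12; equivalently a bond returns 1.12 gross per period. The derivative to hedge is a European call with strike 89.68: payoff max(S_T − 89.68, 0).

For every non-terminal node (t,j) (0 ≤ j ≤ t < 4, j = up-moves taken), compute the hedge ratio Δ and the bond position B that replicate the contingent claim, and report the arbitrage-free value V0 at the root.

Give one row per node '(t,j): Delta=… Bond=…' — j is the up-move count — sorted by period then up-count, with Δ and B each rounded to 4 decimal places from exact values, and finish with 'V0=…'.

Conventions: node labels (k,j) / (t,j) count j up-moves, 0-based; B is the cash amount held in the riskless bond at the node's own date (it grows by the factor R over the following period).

Under the risk-neutral measure, an up-move has probability p* = (R−d)/(u−d) = 0.6207 and values discount at R = 1.12.
Expiry values: V(4,0)=0.0000, V(4,1)=0.0000, V(4,2)=35.8138, V(4,3)=131.5853, V(4,4)=300.4457
(3,0): S=53.1161. Δ = (V_up−V_dn)/(S_up−S_dn) = (0.0000−0.0000)/(71.1756−40.3682) = 0.0000. V = [p*·0.0000 + (1−p*)·0.0000]/1.12 = 0.0000. B = V − Δ·S = 0.0000.
(3,1): S=93.6521. Δ = (V_up−V_dn)/(S_up−S_dn) = (35.8138−0.0000)/(125.4938−71.1756) = 0.6593. V = [p*·35.8138 + (1−p*)·0.0000]/1.12 = 19.8475. B = V − Δ·S = -41.9003.
(3,2): S=165.1234. Δ = (V_up−V_dn)/(S_up−S_dn) = (131.5853−35.8138)/(221.2653−125.4938) = 1.0000. V = [p*·131.5853 + (1−p*)·35.8138]/1.12 = 85.0519. B = V − Δ·S = -80.0714.
(3,3): S=291.1386. Δ = (V_up−V_dn)/(S_up−S_dn) = (300.4457−131.5853)/(390.1257−221.2653) = 1.0000. V = [p*·300.4457 + (1−p*)·131.5853]/1.12 = 211.0672. B = V − Δ·S = -80.0714.
(2,0): S=69.8896. Δ = (V_up−V_dn)/(S_up−S_dn) = (19.8475−0.0000)/(93.6521−53.1161) = 0.4896. V = [p*·19.8475 + (1−p*)·0.0000]/1.12 = 10.9992. B = V − Δ·S = -23.2206.
(2,1): S=123.2264. Δ = (V_up−V_dn)/(S_up−S_dn) = (85.0519−19.8475)/(165.1234−93.6521) = 0.9123. V = [p*·85.0519 + (1−p*)·19.8475]/1.12 = 53.8565. B = V − Δ·S = -58.5649.
(2,2): S=217.2676. Δ = (V_up−V_dn)/(S_up−S_dn) = (211.0672−85.0519)/(291.1386−165.1234) = 1.0000. V = [p*·211.0672 + (1−p*)·85.0519]/1.12 = 145.7753. B = V − Δ·S = -71.4923.
(1,0): S=91.9600. Δ = (V_up−V_dn)/(S_up−S_dn) = (53.8565−10.9992)/(123.2264−69.8896) = 0.8035. V = [p*·53.8565 + (1−p*)·10.9992]/1.12 = 33.5717. B = V − Δ·S = -40.3201.
(1,1): S=162.1400. Δ = (V_up−V_dn)/(S_up−S_dn) = (145.7753−53.8565)/(217.2676−123.2264) = 0.9774. V = [p*·145.7753 + (1−p*)·53.8565]/1.12 = 99.0263. B = V − Δ·S = -59.4543.
(0,0): S=121.0000. Δ = (V_up−V_dn)/(S_up−S_dn) = (99.0263−33.5717)/(162.1400−91.9600) = 0.9327. V = [p*·99.0263 + (1−p*)·33.5717]/1.12 = 66.2488. B = V − Δ·S = -46.6040.
Sanity check at the root: Δ(0,0)·S0 + B(0,0) reproduces V0 = 66.2488.

(0,0): Delta=0.9327 Bond=-46.6040
(1,0): Delta=0.8035 Bond=-40.3201
(1,1): Delta=0.9774 Bond=-59.4543
(2,0): Delta=0.4896 Bond=-23.2206
(2,1): Delta=0.9123 Bond=-58.5649
(2,2): Delta=1.0000 Bond=-71.4923
(3,0): Delta=0.0000 Bond=0.0000
(3,1): Delta=0.6593 Bond=-41.9003
(3,2): Delta=1.0000 Bond=-80.0714
(3,3): Delta=1.0000 Bond=-80.0714
V0=66.2488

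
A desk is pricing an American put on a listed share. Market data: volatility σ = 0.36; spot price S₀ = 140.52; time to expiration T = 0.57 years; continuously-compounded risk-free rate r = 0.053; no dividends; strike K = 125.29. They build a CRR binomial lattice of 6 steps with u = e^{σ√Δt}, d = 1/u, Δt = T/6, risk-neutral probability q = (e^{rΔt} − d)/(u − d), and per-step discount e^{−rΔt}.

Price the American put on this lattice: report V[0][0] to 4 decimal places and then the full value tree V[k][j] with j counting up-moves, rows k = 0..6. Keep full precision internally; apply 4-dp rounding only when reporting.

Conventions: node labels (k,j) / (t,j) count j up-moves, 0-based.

price = 7.2931
tree:
7.2931
11.4123 3.1649
17.3186 5.5028 0.8119
25.2848 9.3677 1.6158 0.0000
35.1367 15.4912 3.2157 0.0000 0.0000
44.6050 24.5572 6.3997 0.0000 0.0000 0.0000
53.0789 35.1367 12.7362 0.0000 0.0000 0.0000 0.0000

Δt=0.09500, u=1.11735, d=0.89498, q=0.49499, disc=e^(-rΔt)=0.99498
k=6 terminal: V=max(K-S,0) → 53.0789 35.1367 12.7362 0.0000 0.0000 0.0000 0.0000
k=5: j=0 S=80.6850 intr=44.6050 cont=43.9758 V=44.6050[EX]; j=1 S=100.7328 intr=24.5572 cont=23.9279 V=24.5572[EX]; j=2 S=125.7619 intr=0.0000 cont=6.3997 V=6.3997[hold]; j=3 S=157.0100 intr=0.0000 cont=0.0000 V=0.0000[hold]; j=4 S=196.0223 intr=0.0000 cont=0.0000 V=0.0000[hold]; j=5 S=244.7279 intr=0.0000 cont=0.0000 V=0.0000[hold]
k=4: j=0 S=90.1533 intr=35.1367 cont=34.5074 V=35.1367[EX]; j=1 S=112.5538 intr=12.7362 cont=15.4912 V=15.4912[hold]; j=2 S=140.5200 intr=0.0000 cont=3.2157 V=3.2157[hold]; j=3 S=175.4350 intr=0.0000 cont=0.0000 V=0.0000[hold]; j=4 S=219.0254 intr=0.0000 cont=0.0000 V=0.0000[hold]
k=3: j=0 S=100.7328 intr=24.5572 cont=25.2848 V=25.2848[hold]; j=1 S=125.7619 intr=0.0000 cont=9.3677 V=9.3677[hold]; j=2 S=157.0100 intr=0.0000 cont=1.6158 V=1.6158[hold]; j=3 S=196.0223 intr=0.0000 cont=0.0000 V=0.0000[hold]
k=2: j=0 S=112.5538 intr=12.7362 cont=17.3186 V=17.3186[hold]; j=1 S=140.5200 intr=0.0000 cont=5.5028 V=5.5028[hold]; j=2 S=175.4350 intr=0.0000 cont=0.8119 V=0.8119[hold]
k=1: j=0 S=125.7619 intr=0.0000 cont=11.4123 V=11.4123[hold]; j=1 S=157.0100 intr=0.0000 cont=3.1649 V=3.1649[hold]
k=0: j=0 S=140.5200 intr=0.0000 cont=7.2931 V=7.2931[hold]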